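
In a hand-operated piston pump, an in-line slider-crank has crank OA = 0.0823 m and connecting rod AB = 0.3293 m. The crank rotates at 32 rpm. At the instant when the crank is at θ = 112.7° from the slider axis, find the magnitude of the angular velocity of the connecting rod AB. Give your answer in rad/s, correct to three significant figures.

0.332

ω = 3.351 rad/s (converted from 32 rpm).
The rod makes angle φ with the slider axis where L sinφ = r sinθ; differentiating, L cosφ·φ̇ = r ω cosθ.
L cosφ = √(L² − r² sin²θ) = 0.32043 m.
|ω_rod| = r ω |cosθ| / √(L² − r² sin²θ) = 0.0823·3.351·0.38591/0.32043 = 0.33215 rad/s.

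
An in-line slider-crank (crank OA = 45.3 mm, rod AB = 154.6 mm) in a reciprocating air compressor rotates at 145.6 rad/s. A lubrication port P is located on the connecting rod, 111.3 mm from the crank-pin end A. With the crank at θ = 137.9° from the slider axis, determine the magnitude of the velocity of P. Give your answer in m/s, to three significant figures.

ω = 145.6 rad/s.  Crank-pin speed |V_A| = rω = 6.5957 m/s, perpendicular to OA.
Rod angle: sinφ = −(r/L) sinθ ⇒ φ = -11.329°; ω_rod = −rω cosθ/√(L²−r²sin²θ) = +32.284 rad/s.
V_P = V_A + ω_rod × AP, with AP = 0.1113 m along the rod.
Components: V_Px = −rω sinθ − a·ω_rod·sinφ = -3.7161 m/s;  V_Py = rω cosθ + a·ω_rod·cosφ = -1.3707 m/s.
|V_P| = √(V_Px² + V_Py²) = 3.9608 m/s.

3.96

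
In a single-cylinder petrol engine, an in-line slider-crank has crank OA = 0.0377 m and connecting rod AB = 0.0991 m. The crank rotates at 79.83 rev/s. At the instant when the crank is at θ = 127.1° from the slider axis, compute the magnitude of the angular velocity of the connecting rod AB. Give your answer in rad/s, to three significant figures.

121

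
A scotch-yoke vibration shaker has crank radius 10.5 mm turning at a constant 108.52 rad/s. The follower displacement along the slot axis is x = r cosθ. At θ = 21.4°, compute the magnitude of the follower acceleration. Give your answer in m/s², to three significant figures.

115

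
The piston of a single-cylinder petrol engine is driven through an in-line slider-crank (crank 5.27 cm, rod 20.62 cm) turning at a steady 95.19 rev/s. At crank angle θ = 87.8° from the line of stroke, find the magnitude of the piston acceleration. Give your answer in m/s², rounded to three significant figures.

ω = 2π·95.2 = 598.1 rad/s
x(θ) = r cosθ + √(L² − r² sin²θ); with ω constant, a = ω²·d²x/dθ².
d²x/dθ² = −r cosθ − r²(cos2θ)/√u − r⁴ sin²2θ/(4u^{3/2}),  u = L² − r² sin²θ = 0.0397452 m².
Substituting r = 0.0527 m, L = 0.2062 m, θ = 87.8°: d²x/dθ² = +0.011865 m.
a = ω²·d²x/dθ² = (598.1)²·(+0.011865) = +4244.5 m/s²;  |a| = 4244.5 m/s².

4240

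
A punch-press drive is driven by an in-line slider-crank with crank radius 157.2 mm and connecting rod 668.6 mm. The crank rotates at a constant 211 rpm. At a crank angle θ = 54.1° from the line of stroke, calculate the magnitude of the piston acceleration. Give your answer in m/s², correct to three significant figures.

39.5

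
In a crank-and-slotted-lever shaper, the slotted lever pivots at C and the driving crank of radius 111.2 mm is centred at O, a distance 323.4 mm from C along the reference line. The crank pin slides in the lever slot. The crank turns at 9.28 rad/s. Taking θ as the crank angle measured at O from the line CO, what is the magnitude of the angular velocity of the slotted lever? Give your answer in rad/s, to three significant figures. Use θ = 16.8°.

2.34

ω = 9.28 rad/s
Crank pin A relative to C: A = (d + r cosθ, r sinθ); lever angle φ = atan2(r sinθ, d + r cosθ).
Differentiating tanφ: φ̇ = rω(d cosθ + r)/(d² + r² + 2dr cosθ).
d² + r² + 2dr cosθ = |CA|² = 0.185807 m²;  d cosθ + r = +0.4208 m.
|ω_lever| = |0.1112·9.28·+0.4208| / 0.185807 = 2.337 rad/s.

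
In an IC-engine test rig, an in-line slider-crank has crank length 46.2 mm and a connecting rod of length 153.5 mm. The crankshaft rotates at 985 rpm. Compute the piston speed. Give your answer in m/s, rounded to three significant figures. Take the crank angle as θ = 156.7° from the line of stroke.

ω = 2π·985/60 = 103.1 rad/s
For an in-line slider-crank, x = r cosθ + √(L² − r² sin²θ), so v = −rω sinθ·[1 + r cosθ/√(L² − r² sin²θ)].
With r = 0.0462 m, L = 0.1535 m, θ = 156.7°: √(L² − r² sin²θ) = 0.15241 m.
v = −0.0462·103.1·0.39555·[1 + 0.0462·-0.91845/0.15241] = -1.3602 m/s.
|v| = 1.3602 m/s.

1.36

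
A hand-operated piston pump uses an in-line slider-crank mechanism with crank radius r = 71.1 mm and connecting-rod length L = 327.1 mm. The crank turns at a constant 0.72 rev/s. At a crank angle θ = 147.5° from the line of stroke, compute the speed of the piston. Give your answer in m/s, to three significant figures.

0.141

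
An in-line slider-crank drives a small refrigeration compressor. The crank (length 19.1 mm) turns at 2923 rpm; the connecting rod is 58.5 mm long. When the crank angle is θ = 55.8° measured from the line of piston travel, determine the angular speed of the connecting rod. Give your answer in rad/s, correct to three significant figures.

58.3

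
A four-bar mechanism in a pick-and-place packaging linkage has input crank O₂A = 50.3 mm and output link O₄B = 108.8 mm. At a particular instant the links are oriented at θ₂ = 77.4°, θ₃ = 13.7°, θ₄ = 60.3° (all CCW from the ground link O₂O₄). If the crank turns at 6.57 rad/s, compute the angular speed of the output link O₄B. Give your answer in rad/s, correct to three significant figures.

3.75

ω₂ = 6.57 rad/s
Differentiating the loop-closure r₂e^{iθ₂}+r₃e^{iθ₃}=r₁+r₄e^{iθ₄} gives r₂ω₂e^{iθ₂}+r₃ω₃e^{iθ₃}=r₄ω₄e^{iθ₄}.
Eliminating the other unknown: ω₄ = r₂ω₂ sin(θ₂−θ₃) / [r₄ sin(θ₄−θ₃)].
Numerator sine = +0.89649; denominator sine = +0.72657.
Result = 0.0503·6.57·(+0.89649) / (0.1088·(+0.72657)) = +3.7477 rad/s; magnitude 3.7477 rad/s.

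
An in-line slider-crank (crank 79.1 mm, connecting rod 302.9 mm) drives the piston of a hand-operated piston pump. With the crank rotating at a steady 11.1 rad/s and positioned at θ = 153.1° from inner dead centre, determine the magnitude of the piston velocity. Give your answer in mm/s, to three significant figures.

304

ω = 11.1 rad/s
For an in-line slider-crank, x = r cosθ + √(L² − r² sin²θ), so v = −rω sinθ·[1 + r cosθ/√(L² − r² sin²θ)].
With r = 0.0791 m, L = 0.3029 m, θ = 153.1°: √(L² − r² sin²θ) = 0.30078 m.
v = −0.0791·11.1·0.45243·[1 + 0.0791·-0.89180/0.30078] = -0.30408 m/s.
|v| = 0.30408 m/s = 304.08 mm/s.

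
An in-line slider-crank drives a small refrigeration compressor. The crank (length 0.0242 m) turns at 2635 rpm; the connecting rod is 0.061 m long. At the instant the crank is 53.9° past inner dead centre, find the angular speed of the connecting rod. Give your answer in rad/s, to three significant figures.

68.1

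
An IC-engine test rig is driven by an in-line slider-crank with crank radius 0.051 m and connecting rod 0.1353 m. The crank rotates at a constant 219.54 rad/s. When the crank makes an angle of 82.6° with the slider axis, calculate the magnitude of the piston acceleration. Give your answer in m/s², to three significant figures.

647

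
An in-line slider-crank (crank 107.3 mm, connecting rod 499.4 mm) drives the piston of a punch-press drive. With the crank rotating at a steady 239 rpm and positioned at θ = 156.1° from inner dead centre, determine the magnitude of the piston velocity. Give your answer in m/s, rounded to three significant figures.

0.873

ω = 2π·239/60 = 25.03 rad/s
For an in-line slider-crank, x = r cosθ + √(L² − r² sin²θ), so v = −rω sinθ·[1 + r cosθ/√(L² − r² sin²θ)].
With r = 0.1073 m, L = 0.4994 m, θ = 156.1°: √(L² − r² sin²θ) = 0.4975 m.
v = −0.1073·25.03·0.40514·[1 + 0.1073·-0.91425/0.4975] = -0.87347 m/s.
|v| = 0.87347 m/s.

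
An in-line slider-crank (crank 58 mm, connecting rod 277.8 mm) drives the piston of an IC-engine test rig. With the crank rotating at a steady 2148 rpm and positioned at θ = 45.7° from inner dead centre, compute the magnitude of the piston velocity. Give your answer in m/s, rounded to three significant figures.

ω = 2π·2148/60 = 224.9 rad/s
For an in-line slider-crank, x = r cosθ + √(L² − r² sin²θ), so v = −rω sinθ·[1 + r cosθ/√(L² − r² sin²θ)].
With r = 0.058 m, L = 0.2778 m, θ = 45.7°: √(L² − r² sin²θ) = 0.27468 m.
v = −0.058·224.9·0.71569·[1 + 0.058·0.69842/0.27468] = -10.714 m/s.
|v| = 10.714 m/s.

10.7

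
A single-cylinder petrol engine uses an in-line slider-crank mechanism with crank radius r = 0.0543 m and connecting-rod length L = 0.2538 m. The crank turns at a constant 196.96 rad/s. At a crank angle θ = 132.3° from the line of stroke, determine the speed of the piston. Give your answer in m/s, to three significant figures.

6.76

ω = 197 rad/s
For an in-line slider-crank, x = r cosθ + √(L² − r² sin²θ), so v = −rω sinθ·[1 + r cosθ/√(L² − r² sin²θ)].
With r = 0.0543 m, L = 0.2538 m, θ = 132.3°: √(L² − r² sin²θ) = 0.2506 m.
v = −0.0543·197·0.73963·[1 + 0.0543·-0.67301/0.2506] = -6.7568 m/s.
|v| = 6.7568 m/s.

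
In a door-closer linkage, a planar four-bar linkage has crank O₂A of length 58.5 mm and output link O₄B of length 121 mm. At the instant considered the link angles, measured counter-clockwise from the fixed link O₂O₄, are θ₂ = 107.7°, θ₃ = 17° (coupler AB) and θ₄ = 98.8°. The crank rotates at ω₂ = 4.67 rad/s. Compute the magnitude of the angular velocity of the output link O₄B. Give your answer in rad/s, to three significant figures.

2.28

ω₂ = 4.67 rad/s
Differentiating the loop-closure r₂e^{iθ₂}+r₃e^{iθ₃}=r₁+r₄e^{iθ₄} gives r₂ω₂e^{iθ₂}+r₃ω₃e^{iθ₃}=r₄ω₄e^{iθ₄}.
Eliminating the other unknown: ω₄ = r₂ω₂ sin(θ₂−θ₃) / [r₄ sin(θ₄−θ₃)].
Numerator sine = +0.99993; denominator sine = +0.98978.
Result = 0.0585·4.67·(+0.99993) / (0.121·(+0.98978)) = +2.281 rad/s; magnitude 2.281 rad/s.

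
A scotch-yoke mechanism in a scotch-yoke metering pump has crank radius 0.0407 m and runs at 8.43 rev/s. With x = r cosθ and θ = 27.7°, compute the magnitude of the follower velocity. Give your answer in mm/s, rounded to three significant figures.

1000

ω = 52.97 rad/s (from 8.43 rev/s).
x = r cosθ ⇒ ẋ = −rω sinθ.
|v| = rω|sinθ| = 0.0407·52.97·|sin 27.7°| = 1.0021 m/s = 1002.1 mm/s.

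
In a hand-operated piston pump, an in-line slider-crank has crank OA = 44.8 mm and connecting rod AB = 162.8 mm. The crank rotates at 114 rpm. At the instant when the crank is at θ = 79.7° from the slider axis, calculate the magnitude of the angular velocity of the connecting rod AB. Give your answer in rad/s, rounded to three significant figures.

0.610

ω = 11.94 rad/s (converted from 114 rpm).
The rod makes angle φ with the slider axis where L sinφ = r sinθ; differentiating, L cosφ·φ̇ = r ω cosθ.
L cosφ = √(L² − r² sin²θ) = 0.15672 m.
|ω_rod| = r ω |cosθ| / √(L² − r² sin²θ) = 0.0448·11.94·0.17880/0.15672 = 0.61019 rad/s.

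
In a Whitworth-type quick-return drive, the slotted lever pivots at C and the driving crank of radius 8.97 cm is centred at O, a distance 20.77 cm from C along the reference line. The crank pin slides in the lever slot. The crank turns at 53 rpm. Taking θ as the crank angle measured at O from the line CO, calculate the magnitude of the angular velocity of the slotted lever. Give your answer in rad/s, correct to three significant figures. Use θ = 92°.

0.823

ω = 5.55 rad/s (from 53 rpm).
Crank pin A relative to C: A = (d + r cosθ, r sinθ); lever angle φ = atan2(r sinθ, d + r cosθ).
Differentiating tanφ: φ̇ = rω(d cosθ + r)/(d² + r² + 2dr cosθ).
d² + r² + 2dr cosθ = |CA|² = 0.049885 m²;  d cosθ + r = +0.082451 m.
|ω_lever| = |0.0897·5.55·+0.082451| / 0.049885 = 0.82286 rad/s.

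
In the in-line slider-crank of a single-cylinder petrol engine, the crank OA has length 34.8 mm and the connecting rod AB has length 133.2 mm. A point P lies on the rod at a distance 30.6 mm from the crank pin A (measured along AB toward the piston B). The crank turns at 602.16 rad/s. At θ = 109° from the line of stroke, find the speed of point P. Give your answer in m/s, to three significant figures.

20.1

ω = 602.2 rad/s.  Crank-pin speed |V_A| = rω = 20.955 m/s, perpendicular to OA.
Rod angle: sinφ = −(r/L) sinθ ⇒ φ = -14.302°; ω_rod = −rω cosθ/√(L²−r²sin²θ) = +52.857 rad/s.
V_P = V_A + ω_rod × AP, with AP = 0.0306 m along the rod.
Components: V_Px = −rω sinθ − a·ω_rod·sinφ = -19.414 m/s;  V_Py = rω cosθ + a·ω_rod·cosφ = -5.255 m/s.
|V_P| = √(V_Px² + V_Py²) = 20.113 m/s.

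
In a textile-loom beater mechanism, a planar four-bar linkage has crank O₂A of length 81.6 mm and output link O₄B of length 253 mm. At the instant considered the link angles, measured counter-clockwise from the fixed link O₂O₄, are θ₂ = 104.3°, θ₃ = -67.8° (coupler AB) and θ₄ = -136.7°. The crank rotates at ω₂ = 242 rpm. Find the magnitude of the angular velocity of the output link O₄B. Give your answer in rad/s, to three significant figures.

1.20

ω₂ = 25.34 rad/s (from 242 rpm).
Differentiating the loop-closure r₂e^{iθ₂}+r₃e^{iθ₃}=r₁+r₄e^{iθ₄} gives r₂ω₂e^{iθ₂}+r₃ω₃e^{iθ₃}=r₄ω₄e^{iθ₄}.
Eliminating the other unknown: ω₄ = r₂ω₂ sin(θ₂−θ₃) / [r₄ sin(θ₄−θ₃)].
Numerator sine = +0.13744; denominator sine = -0.93295.
Result = 0.0816·25.34·(+0.13744) / (0.253·(-0.93295)) = -1.2042 rad/s; magnitude 1.2042 rad/s.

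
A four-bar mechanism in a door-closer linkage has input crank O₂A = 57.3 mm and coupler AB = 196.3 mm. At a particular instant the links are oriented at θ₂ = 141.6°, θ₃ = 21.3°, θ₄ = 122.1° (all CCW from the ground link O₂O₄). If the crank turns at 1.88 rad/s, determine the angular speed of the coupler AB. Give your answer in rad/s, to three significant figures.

0.186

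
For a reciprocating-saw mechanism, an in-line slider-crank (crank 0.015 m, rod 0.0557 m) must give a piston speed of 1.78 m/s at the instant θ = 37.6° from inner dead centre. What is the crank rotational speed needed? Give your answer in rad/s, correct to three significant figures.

160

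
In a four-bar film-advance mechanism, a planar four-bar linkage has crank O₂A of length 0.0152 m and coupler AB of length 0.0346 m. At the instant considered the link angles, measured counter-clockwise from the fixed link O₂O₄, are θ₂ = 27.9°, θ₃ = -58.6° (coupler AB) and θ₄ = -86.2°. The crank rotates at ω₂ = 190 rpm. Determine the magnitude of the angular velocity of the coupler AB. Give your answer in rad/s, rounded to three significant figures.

ω₂ = 19.9 rad/s (from 190 rpm).
Differentiating the loop-closure r₂e^{iθ₂}+r₃e^{iθ₃}=r₁+r₄e^{iθ₄} gives r₂ω₂e^{iθ₂}+r₃ω₃e^{iθ₃}=r₄ω₄e^{iθ₄}.
Eliminating the other unknown: ω₃ = r₂ω₂ sin(θ₄−θ₂) / [r₃ sin(θ₃−θ₄)].
Numerator sine = -0.91283; denominator sine = +0.46330.
Result = 0.0152·19.9·(-0.91283) / (0.0346·(+0.46330)) = -17.222 rad/s; magnitude 17.222 rad/s.

17.2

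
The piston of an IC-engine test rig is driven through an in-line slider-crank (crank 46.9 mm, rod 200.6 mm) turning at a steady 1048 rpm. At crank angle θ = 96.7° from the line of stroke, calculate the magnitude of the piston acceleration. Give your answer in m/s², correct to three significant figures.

ω = 2π·1048/60 = 109.7 rad/s
x(θ) = r cosθ + √(L² − r² sin²θ); with ω constant, a = ω²·d²x/dθ².
d²x/dθ² = −r cosθ − r²(cos2θ)/√u − r⁴ sin²2θ/(4u^{3/2}),  u = L² − r² sin²θ = 0.0380707 m².
Substituting r = 0.0469 m, L = 0.2006 m, θ = 96.7°: d²x/dθ² = +0.016429 m.
a = ω²·d²x/dθ² = (109.7)²·(+0.016429) = +197.88 m/s²;  |a| = 197.88 m/s².

198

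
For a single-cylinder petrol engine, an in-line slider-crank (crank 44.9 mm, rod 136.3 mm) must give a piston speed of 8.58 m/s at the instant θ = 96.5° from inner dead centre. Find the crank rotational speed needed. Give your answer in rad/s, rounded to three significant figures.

200

For an in-line slider-crank, |v_piston| = rω|sinθ|·[1 + r cosθ/√(L² − r² sin²θ)].
With r = 0.0449 m, L = 0.1363 m, θ = 96.5°: the bracketed kinematic factor |dx/dθ| = 0.042851 m.
ω = v/|dx/dθ| = 8.58/0.042851 = 200.23 rad/s.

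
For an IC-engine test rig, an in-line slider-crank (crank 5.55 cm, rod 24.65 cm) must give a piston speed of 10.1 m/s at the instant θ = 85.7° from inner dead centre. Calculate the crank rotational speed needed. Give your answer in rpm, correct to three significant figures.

1710

For an in-line slider-crank, |v_piston| = rω|sinθ|·[1 + r cosθ/√(L² − r² sin²θ)].
With r = 0.0555 m, L = 0.2465 m, θ = 85.7°: the bracketed kinematic factor |dx/dθ| = 0.056303 m.
ω = v/|dx/dθ| = 10.1/0.056303 = 179.39 rad/s.
N = 60ω/(2π) = 1713 rpm.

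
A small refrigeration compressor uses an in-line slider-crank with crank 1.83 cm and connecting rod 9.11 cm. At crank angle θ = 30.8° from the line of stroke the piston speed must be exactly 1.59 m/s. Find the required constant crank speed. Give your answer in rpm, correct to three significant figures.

For an in-line slider-crank, |v_piston| = rω|sinθ|·[1 + r cosθ/√(L² − r² sin²θ)].
With r = 0.0183 m, L = 0.0911 m, θ = 30.8°: the bracketed kinematic factor |dx/dθ| = 0.010996 m.
ω = v/|dx/dθ| = 1.59/0.010996 = 144.6 rad/s.
N = 60ω/(2π) = 1380.8 rpm.

1380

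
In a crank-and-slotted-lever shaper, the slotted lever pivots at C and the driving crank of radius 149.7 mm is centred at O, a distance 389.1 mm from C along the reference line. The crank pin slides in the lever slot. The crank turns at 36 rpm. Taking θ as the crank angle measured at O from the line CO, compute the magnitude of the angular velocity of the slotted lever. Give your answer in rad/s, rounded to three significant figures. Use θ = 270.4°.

0.493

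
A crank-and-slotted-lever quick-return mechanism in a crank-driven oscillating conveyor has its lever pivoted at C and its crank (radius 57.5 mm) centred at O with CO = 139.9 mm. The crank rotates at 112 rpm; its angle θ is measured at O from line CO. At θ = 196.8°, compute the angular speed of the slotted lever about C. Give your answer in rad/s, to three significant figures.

6.89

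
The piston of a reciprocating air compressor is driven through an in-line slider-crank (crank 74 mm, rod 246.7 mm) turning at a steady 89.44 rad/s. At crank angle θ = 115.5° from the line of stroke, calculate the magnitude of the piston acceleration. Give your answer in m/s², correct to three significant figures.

ω = 89.44 rad/s
x(θ) = r cosθ + √(L² − r² sin²θ); with ω constant, a = ω²·d²x/dθ².
d²x/dθ² = −r cosθ − r²(cos2θ)/√u − r⁴ sin²2θ/(4u^{3/2}),  u = L² − r² sin²θ = 0.0563998 m².
Substituting r = 0.074 m, L = 0.2467 m, θ = 115.5°: d²x/dθ² = +0.046031 m.
a = ω²·d²x/dθ² = (89.44)²·(+0.046031) = +368.22 m/s²;  |a| = 368.22 m/s².

368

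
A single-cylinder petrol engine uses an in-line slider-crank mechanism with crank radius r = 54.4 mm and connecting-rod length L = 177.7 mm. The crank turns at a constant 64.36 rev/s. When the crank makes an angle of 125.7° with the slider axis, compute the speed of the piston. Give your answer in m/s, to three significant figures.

14.6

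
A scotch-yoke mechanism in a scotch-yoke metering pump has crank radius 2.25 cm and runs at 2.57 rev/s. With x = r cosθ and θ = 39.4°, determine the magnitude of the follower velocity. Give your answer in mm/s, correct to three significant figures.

ω = 16.15 rad/s (from 2.57 rev/s).
x = r cosθ ⇒ ẋ = −rω sinθ.
|v| = rω|sinθ| = 0.0225·16.15·|sin 39.4°| = 0.23061 m/s = 230.61 mm/s.

231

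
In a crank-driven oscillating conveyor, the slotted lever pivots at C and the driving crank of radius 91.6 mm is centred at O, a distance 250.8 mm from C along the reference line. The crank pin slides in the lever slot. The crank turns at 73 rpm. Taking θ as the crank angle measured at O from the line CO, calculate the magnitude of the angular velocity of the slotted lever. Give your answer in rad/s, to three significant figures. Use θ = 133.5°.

1.43

ω = 7.645 rad/s (from 73 rpm).
Crank pin A relative to C: A = (d + r cosθ, r sinθ); lever angle φ = atan2(r sinθ, d + r cosθ).
Differentiating tanφ: φ̇ = rω(d cosθ + r)/(d² + r² + 2dr cosθ).
d² + r² + 2dr cosθ = |CA|² = 0.0396637 m²;  d cosθ + r = -0.081039 m.
|ω_lever| = |0.0916·7.645·-0.081039| / 0.0396637 = 1.4307 rad/s.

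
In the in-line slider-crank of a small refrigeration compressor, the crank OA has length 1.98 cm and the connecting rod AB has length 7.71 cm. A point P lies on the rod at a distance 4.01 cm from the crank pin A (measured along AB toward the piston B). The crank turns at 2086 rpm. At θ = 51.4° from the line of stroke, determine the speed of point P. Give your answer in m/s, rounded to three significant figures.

3.89

ω = 218.4 rad/s.  Crank-pin speed |V_A| = rω = 4.3252 m/s, perpendicular to OA.
Rod angle: sinφ = −(r/L) sinθ ⇒ φ = -11.578°; ω_rod = −rω cosθ/√(L²−r²sin²θ) = -35.726 rad/s.
V_P = V_A + ω_rod × AP, with AP = 0.0401 m along the rod.
Components: V_Px = −rω sinθ − a·ω_rod·sinφ = -3.6678 m/s;  V_Py = rω cosθ + a·ω_rod·cosφ = +1.295 m/s.
|V_P| = √(V_Px² + V_Py²) = 3.8897 m/s.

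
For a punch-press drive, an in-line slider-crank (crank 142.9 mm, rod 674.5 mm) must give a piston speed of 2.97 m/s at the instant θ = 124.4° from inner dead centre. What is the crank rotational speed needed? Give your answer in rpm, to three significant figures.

274

For an in-line slider-crank, |v_piston| = rω|sinθ|·[1 + r cosθ/√(L² − r² sin²θ)].
With r = 0.1429 m, L = 0.6745 m, θ = 124.4°: the bracketed kinematic factor |dx/dθ| = 0.10358 m.
ω = v/|dx/dθ| = 2.97/0.10358 = 28.675 rad/s.
N = 60ω/(2π) = 273.82 rpm.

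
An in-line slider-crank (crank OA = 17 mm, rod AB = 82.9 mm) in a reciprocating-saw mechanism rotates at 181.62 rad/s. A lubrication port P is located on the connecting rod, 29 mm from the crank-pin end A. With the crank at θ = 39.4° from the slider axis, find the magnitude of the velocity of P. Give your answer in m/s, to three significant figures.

2.59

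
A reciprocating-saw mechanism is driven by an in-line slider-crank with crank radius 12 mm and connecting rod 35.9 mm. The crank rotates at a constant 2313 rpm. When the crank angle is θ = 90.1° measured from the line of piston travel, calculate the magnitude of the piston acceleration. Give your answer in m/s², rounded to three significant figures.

251

ω = 2π·2313/60 = 242.2 rad/s
x(θ) = r cosθ + √(L² − r² sin²θ); with ω constant, a = ω²·d²x/dθ².
d²x/dθ² = −r cosθ − r²(cos2θ)/√u − r⁴ sin²2θ/(4u^{3/2}),  u = L² − r² sin²θ = 0.00114481 m².
Substituting r = 0.012 m, L = 0.0359 m, θ = 90.1°: d²x/dθ² = +0.0042769 m.
a = ω²·d²x/dθ² = (242.2)²·(+0.0042769) = +250.92 m/s²;  |a| = 250.92 m/s².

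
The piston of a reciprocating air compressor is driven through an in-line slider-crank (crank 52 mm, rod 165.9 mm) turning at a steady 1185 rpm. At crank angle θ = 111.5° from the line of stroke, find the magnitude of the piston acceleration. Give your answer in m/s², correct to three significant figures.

ω = 2π·1185/60 = 124.1 rad/s
x(θ) = r cosθ + √(L² − r² sin²θ); with ω constant, a = ω²·d²x/dθ².
d²x/dθ² = −r cosθ − r²(cos2θ)/√u − r⁴ sin²2θ/(4u^{3/2}),  u = L² − r² sin²θ = 0.025182 m².
Substituting r = 0.052 m, L = 0.1659 m, θ = 111.5°: d²x/dθ² = +0.031307 m.
a = ω²·d²x/dθ² = (124.1)²·(+0.031307) = +482.1 m/s²;  |a| = 482.1 m/s².

482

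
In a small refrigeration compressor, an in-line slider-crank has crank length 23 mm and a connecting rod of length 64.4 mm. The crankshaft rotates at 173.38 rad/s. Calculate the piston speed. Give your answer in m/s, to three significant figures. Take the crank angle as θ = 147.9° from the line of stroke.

1.47

ω = 173.4 rad/s
For an in-line slider-crank, x = r cosθ + √(L² − r² sin²θ), so v = −rω sinθ·[1 + r cosθ/√(L² − r² sin²θ)].
With r = 0.023 m, L = 0.0644 m, θ = 147.9°: √(L² − r² sin²θ) = 0.06323 m.
v = −0.023·173.4·0.53140·[1 + 0.023·-0.84712/0.06323] = -1.4661 m/s.
|v| = 1.4661 m/s.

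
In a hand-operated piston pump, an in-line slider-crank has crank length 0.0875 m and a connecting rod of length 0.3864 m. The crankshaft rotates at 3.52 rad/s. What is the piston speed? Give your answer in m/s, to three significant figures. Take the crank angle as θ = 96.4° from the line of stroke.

0.298

ω = 3.52 rad/s
For an in-line slider-crank, x = r cosθ + √(L² − r² sin²θ), so v = −rω sinθ·[1 + r cosθ/√(L² − r² sin²θ)].
With r = 0.0875 m, L = 0.3864 m, θ = 96.4°: √(L² − r² sin²θ) = 0.37649 m.
v = −0.0875·3.52·0.99377·[1 + 0.0875·-0.11147/0.37649] = -0.29815 m/s.
|v| = 0.29815 m/s.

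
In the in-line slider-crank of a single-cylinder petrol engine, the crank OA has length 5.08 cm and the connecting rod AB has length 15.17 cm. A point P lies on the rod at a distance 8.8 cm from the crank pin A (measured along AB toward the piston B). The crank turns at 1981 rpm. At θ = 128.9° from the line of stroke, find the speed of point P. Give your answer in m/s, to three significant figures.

ω = 207.4 rad/s.  Crank-pin speed |V_A| = rω = 10.538 m/s, perpendicular to OA.
Rod angle: sinφ = −(r/L) sinθ ⇒ φ = -15.106°; ω_rod = −rω cosθ/√(L²−r²sin²θ) = +45.185 rad/s.
V_P = V_A + ω_rod × AP, with AP = 0.088 m along the rod.
Components: V_Px = −rω sinθ − a·ω_rod·sinφ = -7.1652 m/s;  V_Py = rω cosθ + a·ω_rod·cosφ = -2.7788 m/s.
|V_P| = √(V_Px² + V_Py²) = 7.6852 m/s.

7.69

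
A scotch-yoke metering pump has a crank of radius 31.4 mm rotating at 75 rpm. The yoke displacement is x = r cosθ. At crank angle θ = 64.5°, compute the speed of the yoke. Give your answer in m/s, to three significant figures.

0.223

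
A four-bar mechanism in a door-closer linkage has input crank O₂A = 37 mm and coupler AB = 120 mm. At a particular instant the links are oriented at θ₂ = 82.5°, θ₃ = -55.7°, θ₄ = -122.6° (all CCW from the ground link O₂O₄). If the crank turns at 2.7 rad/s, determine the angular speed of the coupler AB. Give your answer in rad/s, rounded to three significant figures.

0.384

ω₂ = 2.7 rad/s
Differentiating the loop-closure r₂e^{iθ₂}+r₃e^{iθ₃}=r₁+r₄e^{iθ₄} gives r₂ω₂e^{iθ₂}+r₃ω₃e^{iθ₃}=r₄ω₄e^{iθ₄}.
Eliminating the other unknown: ω₃ = r₂ω₂ sin(θ₄−θ₂) / [r₃ sin(θ₃−θ₄)].
Numerator sine = +0.42420; denominator sine = +0.91982.
Result = 0.037·2.7·(+0.42420) / (0.12·(+0.91982)) = +0.38393 rad/s; magnitude 0.38393 rad/s.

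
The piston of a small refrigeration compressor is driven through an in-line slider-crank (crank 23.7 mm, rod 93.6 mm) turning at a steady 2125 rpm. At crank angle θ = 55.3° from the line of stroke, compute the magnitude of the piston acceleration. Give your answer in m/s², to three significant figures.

ω = 2π·2125/60 = 222.5 rad/s
x(θ) = r cosθ + √(L² − r² sin²θ); with ω constant, a = ω²·d²x/dθ².
d²x/dθ² = −r cosθ − r²(cos2θ)/√u − r⁴ sin²2θ/(4u^{3/2}),  u = L² − r² sin²θ = 0.0083813 m².
Substituting r = 0.0237 m, L = 0.0936 m, θ = 55.3°: d²x/dθ² = -0.011423 m.
a = ω²·d²x/dθ² = (222.5)²·(-0.011423) = -565.68 m/s²;  |a| = 565.68 m/s².

566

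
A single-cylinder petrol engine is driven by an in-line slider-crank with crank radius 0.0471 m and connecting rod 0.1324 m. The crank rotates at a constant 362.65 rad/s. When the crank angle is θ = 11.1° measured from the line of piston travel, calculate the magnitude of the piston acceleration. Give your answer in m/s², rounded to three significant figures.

ω = 362.6 rad/s
x(θ) = r cosθ + √(L² − r² sin²θ); with ω constant, a = ω²·d²x/dθ².
d²x/dθ² = −r cosθ − r²(cos2θ)/√u − r⁴ sin²2θ/(4u^{3/2}),  u = L² − r² sin²θ = 0.0174475 m².
Substituting r = 0.0471 m, L = 0.1324 m, θ = 11.1°: d²x/dθ² = -0.061845 m.
a = ω²·d²x/dθ² = (362.6)²·(-0.061845) = -8133.5 m/s²;  |a| = 8133.5 m/s².

8130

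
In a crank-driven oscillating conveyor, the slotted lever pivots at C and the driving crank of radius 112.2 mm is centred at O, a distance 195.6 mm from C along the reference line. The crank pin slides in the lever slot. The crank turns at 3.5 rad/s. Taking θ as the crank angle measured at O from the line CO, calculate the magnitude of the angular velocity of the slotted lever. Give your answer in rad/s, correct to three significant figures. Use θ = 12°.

1.27

ω = 3.5 rad/s
Crank pin A relative to C: A = (d + r cosθ, r sinθ); lever angle φ = atan2(r sinθ, d + r cosθ).
Differentiating tanφ: φ̇ = rω(d cosθ + r)/(d² + r² + 2dr cosθ).
d² + r² + 2dr cosθ = |CA|² = 0.0937817 m²;  d cosθ + r = +0.30353 m.
|ω_lever| = |0.1122·3.5·+0.30353| / 0.0937817 = 1.271 rad/s.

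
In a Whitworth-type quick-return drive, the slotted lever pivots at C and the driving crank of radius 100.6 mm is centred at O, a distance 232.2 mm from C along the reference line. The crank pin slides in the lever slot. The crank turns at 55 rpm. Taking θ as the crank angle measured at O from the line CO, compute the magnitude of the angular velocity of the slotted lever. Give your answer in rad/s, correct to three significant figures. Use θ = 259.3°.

0.602

ω = 5.76 rad/s (from 55 rpm).
Crank pin A relative to C: A = (d + r cosθ, r sinθ); lever angle φ = atan2(r sinθ, d + r cosθ).
Differentiating tanφ: φ̇ = rω(d cosθ + r)/(d² + r² + 2dr cosθ).
d² + r² + 2dr cosθ = |CA|² = 0.0553631 m²;  d cosθ + r = +0.057488 m.
|ω_lever| = |0.1006·5.76·+0.057488| / 0.0553631 = 0.60166 rad/s.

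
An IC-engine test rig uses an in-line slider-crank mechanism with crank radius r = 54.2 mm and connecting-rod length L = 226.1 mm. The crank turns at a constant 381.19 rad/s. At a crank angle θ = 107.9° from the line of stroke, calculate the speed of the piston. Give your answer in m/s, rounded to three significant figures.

ω = 381.2 rad/s
For an in-line slider-crank, x = r cosθ + √(L² − r² sin²θ), so v = −rω sinθ·[1 + r cosθ/√(L² − r² sin²θ)].
With r = 0.0542 m, L = 0.2261 m, θ = 107.9°: √(L² − r² sin²θ) = 0.22014 m.
v = −0.0542·381.2·0.95159·[1 + 0.0542·-0.30736/0.22014] = -18.173 m/s.
|v| = 18.173 m/s.

18.2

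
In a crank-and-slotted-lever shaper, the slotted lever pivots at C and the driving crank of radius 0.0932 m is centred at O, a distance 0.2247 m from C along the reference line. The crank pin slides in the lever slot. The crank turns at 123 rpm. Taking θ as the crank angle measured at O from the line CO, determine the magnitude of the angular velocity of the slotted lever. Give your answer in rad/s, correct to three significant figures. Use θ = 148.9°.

ω = 12.88 rad/s (from 123 rpm).
Crank pin A relative to C: A = (d + r cosθ, r sinθ); lever angle φ = atan2(r sinθ, d + r cosθ).
Differentiating tanφ: φ̇ = rω(d cosθ + r)/(d² + r² + 2dr cosθ).
d² + r² + 2dr cosθ = |CA|² = 0.0233124 m²;  d cosθ + r = -0.099203 m.
|ω_lever| = |0.0932·12.88·-0.099203| / 0.0233124 = 5.1084 rad/s.

5.11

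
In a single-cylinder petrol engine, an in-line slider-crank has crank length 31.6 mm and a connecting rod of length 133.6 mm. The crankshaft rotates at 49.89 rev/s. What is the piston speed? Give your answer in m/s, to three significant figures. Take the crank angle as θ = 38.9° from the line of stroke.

7.38

ω = 2π·49.9 = 313.5 rad/s
For an in-line slider-crank, x = r cosθ + √(L² − r² sin²θ), so v = −rω sinθ·[1 + r cosθ/√(L² − r² sin²θ)].
With r = 0.0316 m, L = 0.1336 m, θ = 38.9°: √(L² − r² sin²θ) = 0.13212 m.
v = −0.0316·313.5·0.62796·[1 + 0.0316·0.77824/0.13212] = -7.3782 m/s.
|v| = 7.3782 m/s.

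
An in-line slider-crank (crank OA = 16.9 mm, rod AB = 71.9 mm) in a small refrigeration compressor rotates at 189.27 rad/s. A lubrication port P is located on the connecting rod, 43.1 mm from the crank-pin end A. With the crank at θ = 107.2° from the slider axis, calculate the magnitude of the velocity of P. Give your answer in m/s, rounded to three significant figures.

2.95

ω = 189.3 rad/s.  Crank-pin speed |V_A| = rω = 3.1987 m/s, perpendicular to OA.
Rod angle: sinφ = −(r/L) sinθ ⇒ φ = -12.976°; ω_rod = −rω cosθ/√(L²−r²sin²θ) = +13.5 rad/s.
V_P = V_A + ω_rod × AP, with AP = 0.0431 m along the rod.
Components: V_Px = −rω sinθ − a·ω_rod·sinφ = -2.925 m/s;  V_Py = rω cosθ + a·ω_rod·cosφ = -0.37887 m/s.
|V_P| = √(V_Px² + V_Py²) = 2.9494 m/s.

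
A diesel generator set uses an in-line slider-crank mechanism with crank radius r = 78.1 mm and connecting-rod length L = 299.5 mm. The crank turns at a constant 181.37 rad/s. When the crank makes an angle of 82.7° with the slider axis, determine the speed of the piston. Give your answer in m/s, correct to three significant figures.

ω = 181.4 rad/s
For an in-line slider-crank, x = r cosθ + √(L² − r² sin²θ), so v = −rω sinθ·[1 + r cosθ/√(L² − r² sin²θ)].
With r = 0.0781 m, L = 0.2995 m, θ = 82.7°: √(L² − r² sin²θ) = 0.28931 m.
v = −0.0781·181.4·0.99189·[1 + 0.0781·0.12706/0.28931] = -14.532 m/s.
|v| = 14.532 m/s.

14.5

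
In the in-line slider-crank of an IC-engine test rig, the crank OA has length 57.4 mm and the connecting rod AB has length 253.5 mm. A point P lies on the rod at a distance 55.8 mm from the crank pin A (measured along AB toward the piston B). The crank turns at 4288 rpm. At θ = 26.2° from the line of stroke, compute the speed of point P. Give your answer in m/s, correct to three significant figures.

21.6

ω = 449 rad/s.  Crank-pin speed |V_A| = rω = 25.775 m/s, perpendicular to OA.
Rod angle: sinφ = −(r/L) sinθ ⇒ φ = -5.737°; ω_rod = −rω cosθ/√(L²−r²sin²θ) = -91.689 rad/s.
V_P = V_A + ω_rod × AP, with AP = 0.0558 m along the rod.
Components: V_Px = −rω sinθ − a·ω_rod·sinφ = -11.891 m/s;  V_Py = rω cosθ + a·ω_rod·cosφ = +18.036 m/s.
|V_P| = √(V_Px² + V_Py²) = 21.603 m/s.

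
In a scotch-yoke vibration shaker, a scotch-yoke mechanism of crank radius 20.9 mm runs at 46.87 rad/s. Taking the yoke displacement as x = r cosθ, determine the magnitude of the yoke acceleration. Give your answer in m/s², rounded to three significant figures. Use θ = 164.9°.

44.3

ω = 46.87 rad/s
x = r cosθ ⇒ ẍ = −rω² cosθ (ω constant).
|a| = rω²|cosθ| = 0.0209·(46.87)²·|cos 164.9°| = 44.328 m/s².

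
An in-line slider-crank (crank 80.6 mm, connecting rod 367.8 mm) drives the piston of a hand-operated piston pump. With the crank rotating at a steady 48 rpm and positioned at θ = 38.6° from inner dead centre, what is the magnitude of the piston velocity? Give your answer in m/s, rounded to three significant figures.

ω = 2π·48/60 = 5.027 rad/s
For an in-line slider-crank, x = r cosθ + √(L² − r² sin²θ), so v = −rω sinθ·[1 + r cosθ/√(L² − r² sin²θ)].
With r = 0.0806 m, L = 0.3678 m, θ = 38.6°: √(L² − r² sin²θ) = 0.36435 m.
v = −0.0806·5.027·0.62388·[1 + 0.0806·0.78152/0.36435] = -0.29646 m/s.
|v| = 0.29646 m/s.

0.296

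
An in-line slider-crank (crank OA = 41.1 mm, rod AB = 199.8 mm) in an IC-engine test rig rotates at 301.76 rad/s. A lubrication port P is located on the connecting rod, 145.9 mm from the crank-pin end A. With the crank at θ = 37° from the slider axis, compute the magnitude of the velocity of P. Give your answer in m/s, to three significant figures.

8.78

ω = 301.8 rad/s.  Crank-pin speed |V_A| = rω = 12.402 m/s, perpendicular to OA.
Rod angle: sinφ = −(r/L) sinθ ⇒ φ = -7.111°; ω_rod = −rω cosθ/√(L²−r²sin²θ) = -49.959 rad/s.
V_P = V_A + ω_rod × AP, with AP = 0.1459 m along the rod.
Components: V_Px = −rω sinθ − a·ω_rod·sinφ = -8.3663 m/s;  V_Py = rω cosθ + a·ω_rod·cosφ = +2.6721 m/s.
|V_P| = √(V_Px² + V_Py²) = 8.7826 m/s.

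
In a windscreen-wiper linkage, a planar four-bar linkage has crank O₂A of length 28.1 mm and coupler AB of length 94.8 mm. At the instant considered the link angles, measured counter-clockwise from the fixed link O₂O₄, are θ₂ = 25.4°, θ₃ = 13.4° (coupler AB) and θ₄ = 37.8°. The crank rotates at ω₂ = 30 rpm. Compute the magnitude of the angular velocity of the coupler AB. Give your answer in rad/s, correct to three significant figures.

0.484

ω₂ = 3.142 rad/s (from 30 rpm).
Differentiating the loop-closure r₂e^{iθ₂}+r₃e^{iθ₃}=r₁+r₄e^{iθ₄} gives r₂ω₂e^{iθ₂}+r₃ω₃e^{iθ₃}=r₄ω₄e^{iθ₄}.
Eliminating the other unknown: ω₃ = r₂ω₂ sin(θ₄−θ₂) / [r₃ sin(θ₃−θ₄)].
Numerator sine = +0.21474; denominator sine = -0.41310.
Result = 0.0281·3.142·(+0.21474) / (0.0948·(-0.41310)) = -0.48405 rad/s; magnitude 0.48405 rad/s.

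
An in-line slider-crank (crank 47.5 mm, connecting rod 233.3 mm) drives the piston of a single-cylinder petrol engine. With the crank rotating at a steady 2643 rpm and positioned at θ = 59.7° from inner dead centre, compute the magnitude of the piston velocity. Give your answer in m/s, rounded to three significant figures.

12.5

ω = 2π·2643/60 = 276.8 rad/s
For an in-line slider-crank, x = r cosθ + √(L² − r² sin²θ), so v = −rω sinθ·[1 + r cosθ/√(L² − r² sin²θ)].
With r = 0.0475 m, L = 0.2333 m, θ = 59.7°: √(L² − r² sin²θ) = 0.22967 m.
v = −0.0475·276.8·0.86340·[1 + 0.0475·0.50453/0.22967] = -12.535 m/s.
|v| = 12.535 m/s.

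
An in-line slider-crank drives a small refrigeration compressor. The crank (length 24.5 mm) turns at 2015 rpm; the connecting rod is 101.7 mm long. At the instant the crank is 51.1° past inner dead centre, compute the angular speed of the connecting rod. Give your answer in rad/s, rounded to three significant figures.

ω = 211 rad/s (converted from 2015 rpm).
The rod makes angle φ with the slider axis where L sinφ = r sinθ; differentiating, L cosφ·φ̇ = r ω cosθ.
L cosφ = √(L² − r² sin²θ) = 0.099897 m.
|ω_rod| = r ω |cosθ| / √(L² − r² sin²θ) = 0.0245·211·0.62796/0.099897 = 32.498 rad/s.

32.5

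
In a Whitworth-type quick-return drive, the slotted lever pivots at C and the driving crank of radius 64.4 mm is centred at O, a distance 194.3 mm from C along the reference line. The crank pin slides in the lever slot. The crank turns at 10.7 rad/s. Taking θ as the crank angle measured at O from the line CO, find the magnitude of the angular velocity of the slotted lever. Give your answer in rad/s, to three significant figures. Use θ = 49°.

2.27

ω = 10.7 rad/s
Crank pin A relative to C: A = (d + r cosθ, r sinθ); lever angle φ = atan2(r sinθ, d + r cosθ).
Differentiating tanφ: φ̇ = rω(d cosθ + r)/(d² + r² + 2dr cosθ).
d² + r² + 2dr cosθ = |CA|² = 0.0583183 m²;  d cosθ + r = +0.19187 m.
|ω_lever| = |0.0644·10.7·+0.19187| / 0.0583183 = 2.2671 rad/s.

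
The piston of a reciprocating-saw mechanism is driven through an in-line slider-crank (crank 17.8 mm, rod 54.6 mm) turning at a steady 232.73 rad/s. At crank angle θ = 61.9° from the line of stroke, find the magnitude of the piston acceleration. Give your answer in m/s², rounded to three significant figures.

278

ω = 232.7 rad/s
x(θ) = r cosθ + √(L² − r² sin²θ); with ω constant, a = ω²·d²x/dθ².
d²x/dθ² = −r cosθ − r²(cos2θ)/√u − r⁴ sin²2θ/(4u^{3/2}),  u = L² − r² sin²θ = 0.00273461 m².
Substituting r = 0.0178 m, L = 0.0546 m, θ = 61.9°: d²x/dθ² = -0.0051347 m.
a = ω²·d²x/dθ² = (232.7)²·(-0.0051347) = -278.11 m/s²;  |a| = 278.11 m/s².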